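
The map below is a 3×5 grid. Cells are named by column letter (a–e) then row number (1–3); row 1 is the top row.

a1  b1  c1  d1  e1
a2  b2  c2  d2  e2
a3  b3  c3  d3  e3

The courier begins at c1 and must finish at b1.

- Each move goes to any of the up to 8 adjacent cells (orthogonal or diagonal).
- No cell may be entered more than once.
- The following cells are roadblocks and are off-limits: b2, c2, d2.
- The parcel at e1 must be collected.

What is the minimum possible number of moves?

Any route passes through e1 somewhere between c1 and b1. Summing Chebyshev distances along the two legs (c1 → e1 → b1) gives a lower bound of 2 + 3 = 5 moves.
The shortest route satisfying every rule uses 8 moves: c1 → d1 → e1 → e2 → d3 → c3 → b3 → a2 → b1.
The no-revisit rule (legs can't share cells) pushes the minimum above the 5-move bound; an exhaustive check rules out every length from 5 to 7, leaving 8 as the minimum.

8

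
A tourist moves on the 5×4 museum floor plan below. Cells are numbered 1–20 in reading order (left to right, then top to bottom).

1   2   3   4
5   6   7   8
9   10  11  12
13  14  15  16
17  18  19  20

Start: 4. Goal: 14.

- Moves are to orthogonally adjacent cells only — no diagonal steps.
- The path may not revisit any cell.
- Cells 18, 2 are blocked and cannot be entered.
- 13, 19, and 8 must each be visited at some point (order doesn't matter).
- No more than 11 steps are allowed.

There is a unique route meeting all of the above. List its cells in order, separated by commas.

4, 8, 12, 16, 20, 19, 15, 11, 10, 9, 13, 14

Any route must reach 13, 19, and 8 and still end at 14 within 11 moves, so the order of the required stops is forced.
Route from 4: 4× down (reaching 20), left to 19, 2× up (reaching 11), 2× left (reaching 9), down to 13, right to 14 — 11 moves in all.
Check: all required cells visited; 11 ≤ 11 moves.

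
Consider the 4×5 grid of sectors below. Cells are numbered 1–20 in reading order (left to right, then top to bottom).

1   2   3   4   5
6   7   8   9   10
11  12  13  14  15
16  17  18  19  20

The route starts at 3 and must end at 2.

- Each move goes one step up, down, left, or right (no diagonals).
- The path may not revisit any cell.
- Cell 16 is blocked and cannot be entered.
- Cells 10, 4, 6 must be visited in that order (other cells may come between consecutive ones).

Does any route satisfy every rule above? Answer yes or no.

Ignoring the required order, 154 revisit-free routes from 3 to 2 pass through all of 10, 4, and 6; the waypoint orders that occur are 4 → 10 → 6 (154) — never 10 → 4 → 6.

no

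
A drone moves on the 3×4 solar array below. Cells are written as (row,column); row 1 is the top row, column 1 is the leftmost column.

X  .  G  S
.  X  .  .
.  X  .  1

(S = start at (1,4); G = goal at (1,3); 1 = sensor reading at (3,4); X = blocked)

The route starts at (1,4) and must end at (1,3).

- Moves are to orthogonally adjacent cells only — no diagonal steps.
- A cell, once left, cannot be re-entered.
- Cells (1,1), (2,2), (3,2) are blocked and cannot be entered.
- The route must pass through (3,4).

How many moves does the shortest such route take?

5

Any route passes through (3,4) somewhere between (1,4) and (1,3). Summing Manhattan distances along the two legs ((1,4) → (3,4) → (1,3)) gives a lower bound of 2 + 3 = 5 moves.
A route of 5 moves achieves this: (1,4) → (2,4) → (3,4) → (3,3) → (2,3) → (1,3).
Since 5 matches the lower bound, it is optimal.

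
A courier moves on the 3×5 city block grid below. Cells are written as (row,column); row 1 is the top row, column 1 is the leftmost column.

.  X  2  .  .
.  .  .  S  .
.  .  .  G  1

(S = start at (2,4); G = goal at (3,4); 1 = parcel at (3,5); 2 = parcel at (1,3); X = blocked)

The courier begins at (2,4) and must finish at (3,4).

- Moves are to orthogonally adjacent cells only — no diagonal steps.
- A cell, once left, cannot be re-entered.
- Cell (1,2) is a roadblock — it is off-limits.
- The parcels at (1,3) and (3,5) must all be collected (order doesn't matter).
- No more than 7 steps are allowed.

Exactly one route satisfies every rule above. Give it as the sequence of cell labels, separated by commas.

The budget equals the shortest possible length, so every move has to be on a shortest route through the required cells.
Route from (2,4): left to (2,3), up to (1,3), 2× right (reaching (1,5)), 2× down (reaching (3,5)), left to (3,4) — 7 moves in all.
Check: all required cells visited; 7 ≤ 7 moves.

(2,4), (2,3), (1,3), (1,4), (1,5), (2,5), (3,5), (3,4)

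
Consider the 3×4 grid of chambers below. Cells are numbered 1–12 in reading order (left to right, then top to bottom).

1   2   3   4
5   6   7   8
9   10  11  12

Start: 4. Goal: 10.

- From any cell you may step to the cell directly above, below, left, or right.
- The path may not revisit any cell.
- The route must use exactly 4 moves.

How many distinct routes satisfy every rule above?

Need simple routes of exactly 4 moves from 4 to 10 (Manhattan distance 4, so 0 moves are spent on a detour and 0 undoing it).
Enumerating: 4 8 12 11 10 | 4 8 7 11 10 | 4 8 7 6 10 | 4 3 7 11 10 | 4 3 7 6 10 | 4 3 2 6 10.
That gives 6 routes.

6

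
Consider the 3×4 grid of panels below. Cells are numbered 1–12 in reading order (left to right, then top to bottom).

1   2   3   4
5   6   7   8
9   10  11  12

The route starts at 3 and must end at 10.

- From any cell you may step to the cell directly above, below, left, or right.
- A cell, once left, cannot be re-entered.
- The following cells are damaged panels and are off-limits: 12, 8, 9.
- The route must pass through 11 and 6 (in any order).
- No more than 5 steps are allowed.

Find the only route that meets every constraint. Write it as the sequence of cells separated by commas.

Any route must reach 11 and 6 and still end at 10 within 5 moves, so the order of the required stops is forced.
Route from 3: left 1 to 2, down 1 to 6, right 1 to 7, down 1 to 11, left 1 to 10 — 5 moves in all.
Check: all required cells visited; 5 ≤ 5 moves.

3, 2, 6, 7, 11, 10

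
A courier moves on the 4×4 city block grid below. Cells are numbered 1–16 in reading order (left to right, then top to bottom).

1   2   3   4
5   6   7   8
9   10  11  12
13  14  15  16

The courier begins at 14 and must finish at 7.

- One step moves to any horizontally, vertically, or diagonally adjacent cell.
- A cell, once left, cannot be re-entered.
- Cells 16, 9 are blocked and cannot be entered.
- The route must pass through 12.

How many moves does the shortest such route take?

3

Any route passes through 12 somewhere between 14 and 7. Summing Chebyshev distances along the two legs (14 → 12 → 7) gives a lower bound of 2 + 1 = 3 moves.
A route of 3 moves achieves this: 14 → 11 → 12 → 7.
Since 3 matches the lower bound, it is optimal.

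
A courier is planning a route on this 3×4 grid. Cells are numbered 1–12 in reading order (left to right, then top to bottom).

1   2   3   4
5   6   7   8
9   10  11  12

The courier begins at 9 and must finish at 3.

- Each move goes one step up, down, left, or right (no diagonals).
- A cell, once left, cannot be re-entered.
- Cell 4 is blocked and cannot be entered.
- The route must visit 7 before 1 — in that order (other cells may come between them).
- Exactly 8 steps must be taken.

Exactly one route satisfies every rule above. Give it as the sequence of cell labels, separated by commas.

9, 10, 11, 7, 6, 5, 1, 2, 3

The waypoints must appear in the order 7, 1, with no cell reused.
Route from 9: 2× right (reaching 11), up to 7, 2× left (reaching 5), up to 1, 2× right (reaching 3) — 8 moves in all.
Check: order respected (7 at step 3, 1 at step 6); 8 moves as required.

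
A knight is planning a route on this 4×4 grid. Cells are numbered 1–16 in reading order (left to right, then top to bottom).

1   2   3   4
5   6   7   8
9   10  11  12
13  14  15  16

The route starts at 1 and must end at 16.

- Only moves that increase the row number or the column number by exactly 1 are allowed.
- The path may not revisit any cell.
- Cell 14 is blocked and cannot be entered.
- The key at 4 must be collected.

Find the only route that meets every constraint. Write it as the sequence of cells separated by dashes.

1 - 2 - 3 - 4 - 8 - 12 - 16

Moves only go right or down, so the column and row indices never decrease.
Route from 1: right 3 to 4, down 3 to 16 — 6 moves in all.
Check: all required cells visited.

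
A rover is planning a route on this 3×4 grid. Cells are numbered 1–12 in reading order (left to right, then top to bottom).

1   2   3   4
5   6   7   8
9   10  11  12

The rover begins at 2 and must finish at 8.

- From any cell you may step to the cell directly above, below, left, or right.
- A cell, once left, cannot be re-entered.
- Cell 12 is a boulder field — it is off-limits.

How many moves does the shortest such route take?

3

The Manhattan distance from 2 to 8 is |1−2| + |2−4| = 3, so at least 3 moves are needed.
A route of 3 moves achieves this: 2 → 6 → 7 → 8.
Since 3 matches the lower bound, it is optimal.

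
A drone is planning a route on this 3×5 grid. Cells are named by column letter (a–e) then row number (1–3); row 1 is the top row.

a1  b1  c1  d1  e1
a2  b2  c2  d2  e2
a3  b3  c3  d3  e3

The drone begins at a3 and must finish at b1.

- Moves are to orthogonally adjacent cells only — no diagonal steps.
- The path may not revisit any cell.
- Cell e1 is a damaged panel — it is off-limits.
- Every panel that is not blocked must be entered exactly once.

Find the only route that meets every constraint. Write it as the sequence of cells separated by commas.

a3, b3, c3, d3, e3, e2, d2, d1, c1, c2, b2, a2, a1, b1

Need to visit all 14 open cells exactly once, starting at a3 and ending at b1.
Cell e2 has only two open neighbours (e3 and d2), so the path must pass straight through it: one of those is the cell it's entered from and the other is where it exits.
Route from a3: 4× right (reaching e3), up to e2, left to d2, up to d1, left to c1, down to c2, 2× left (reaching a2), up to a1, right to b1 — 13 moves in all.
Check: all 14 open cells covered.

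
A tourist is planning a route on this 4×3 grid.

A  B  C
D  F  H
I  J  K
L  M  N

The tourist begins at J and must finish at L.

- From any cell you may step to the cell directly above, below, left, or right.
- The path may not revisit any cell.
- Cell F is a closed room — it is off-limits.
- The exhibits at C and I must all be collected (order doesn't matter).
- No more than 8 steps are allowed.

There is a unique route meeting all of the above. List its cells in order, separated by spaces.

J K H C B A D I L

Any route must reach C and I and still end at L within 8 moves, so the order of the required stops is forced.
Route from J: right to K, 2× up (reaching C), 2× left (reaching A), 3× down (reaching L) — 8 moves in all.
Check: all required cells visited; 8 ≤ 8 moves.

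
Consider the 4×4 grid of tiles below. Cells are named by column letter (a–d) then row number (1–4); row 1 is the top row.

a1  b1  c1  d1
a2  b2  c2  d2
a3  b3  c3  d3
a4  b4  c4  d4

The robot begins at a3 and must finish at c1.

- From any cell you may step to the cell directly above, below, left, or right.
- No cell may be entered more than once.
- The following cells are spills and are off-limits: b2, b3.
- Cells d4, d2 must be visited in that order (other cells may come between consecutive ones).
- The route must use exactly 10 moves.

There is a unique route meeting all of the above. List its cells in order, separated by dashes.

The waypoints must appear in the order d4, d2, with no cell reused.
Route from a3: down 1 to a4, right 3 to d4, up 1 to d3, left 1 to c3, up 1 to c2, right 1 to d2, up 1 to d1, left 1 to c1 — 10 moves in all.
Check: order respected (d4 at step 4, d2 at step 8); 10 moves as required.

a3 - a4 - b4 - c4 - d4 - d3 - c3 - c2 - d2 - d1 - c1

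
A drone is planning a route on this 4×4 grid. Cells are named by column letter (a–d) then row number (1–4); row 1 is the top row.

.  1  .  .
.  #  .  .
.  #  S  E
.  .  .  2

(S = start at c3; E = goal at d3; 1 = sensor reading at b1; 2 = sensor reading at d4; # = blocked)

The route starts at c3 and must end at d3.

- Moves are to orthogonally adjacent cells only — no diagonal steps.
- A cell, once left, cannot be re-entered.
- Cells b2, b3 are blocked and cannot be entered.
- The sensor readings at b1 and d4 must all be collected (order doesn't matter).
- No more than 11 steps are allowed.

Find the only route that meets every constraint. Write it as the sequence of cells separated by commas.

c3, c2, c1, b1, a1, a2, a3, a4, b4, c4, d4, d3

The budget equals the shortest possible length, so every move has to be on a shortest route through the required cells.
Route from c3: up 2 to c1, left 2 to a1, down 3 to a4, right 3 to d4, up 1 to d3 — 11 moves in all.
Check: all required cells visited; 11 ≤ 11 moves.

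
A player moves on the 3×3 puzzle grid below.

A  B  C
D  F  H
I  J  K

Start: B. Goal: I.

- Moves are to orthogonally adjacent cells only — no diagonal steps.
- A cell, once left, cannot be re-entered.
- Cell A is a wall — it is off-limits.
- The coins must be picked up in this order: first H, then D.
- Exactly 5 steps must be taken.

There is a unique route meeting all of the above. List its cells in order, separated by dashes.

The waypoints must appear in the order H, D, with no cell reused.
Route from B: right to C, down to H, 2× left (reaching D), down to I — 5 moves in all.
Check: order respected (H at step 2, D at step 4); 5 moves as required.

B - C - H - F - D - I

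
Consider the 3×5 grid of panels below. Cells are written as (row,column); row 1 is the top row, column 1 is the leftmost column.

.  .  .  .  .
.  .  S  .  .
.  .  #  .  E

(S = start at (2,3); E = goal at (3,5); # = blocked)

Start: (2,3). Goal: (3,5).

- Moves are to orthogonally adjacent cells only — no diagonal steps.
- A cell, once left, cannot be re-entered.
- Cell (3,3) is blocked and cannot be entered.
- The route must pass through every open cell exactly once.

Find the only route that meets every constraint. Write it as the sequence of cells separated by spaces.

(2,3) (2,2) (3,2) (3,1) (2,1) (1,1) (1,2) (1,3) (1,4) (1,5) (2,5) (2,4) (3,4) (3,5)

Need to visit all 14 open cells exactly once, starting at (2,3) and ending at (3,5).
Route from (2,3): left 1 to (2,2), down 1 to (3,2), left 1 to (3,1), up 2 to (1,1), right 4 to (1,5), down 1 to (2,5), left 1 to (2,4), down 1 to (3,4), right 1 to (3,5) — 13 moves in all.
Check: all 14 open cells covered.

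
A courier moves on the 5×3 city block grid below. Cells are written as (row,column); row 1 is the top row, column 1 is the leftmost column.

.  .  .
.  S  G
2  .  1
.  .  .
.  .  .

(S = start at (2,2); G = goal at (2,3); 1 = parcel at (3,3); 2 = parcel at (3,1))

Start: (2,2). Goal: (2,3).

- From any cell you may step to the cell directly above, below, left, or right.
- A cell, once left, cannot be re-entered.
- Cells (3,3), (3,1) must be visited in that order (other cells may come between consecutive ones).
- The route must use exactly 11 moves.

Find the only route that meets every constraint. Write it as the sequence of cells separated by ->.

(2,2) -> (3,2) -> (3,3) -> (4,3) -> (4,2) -> (4,1) -> (3,1) -> (2,1) -> (1,1) -> (1,2) -> (1,3) -> (2,3)

The waypoints must appear in the order (3,3), (3,1), with no cell reused.
Route from (2,2): down to (3,2), right to (3,3), down to (4,3), 2× left (reaching (4,1)), 3× up (reaching (1,1)), 2× right (reaching (1,3)), down to (2,3) — 11 moves in all.
Check: order respected (1 at step 2, 2 at step 6); 11 moves as required.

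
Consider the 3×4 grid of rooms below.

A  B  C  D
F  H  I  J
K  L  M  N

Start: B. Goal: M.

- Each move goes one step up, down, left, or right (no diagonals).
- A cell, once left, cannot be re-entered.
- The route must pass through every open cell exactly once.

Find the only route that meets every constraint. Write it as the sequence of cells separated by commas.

Need to visit all 12 open cells exactly once, starting at B and ending at M.
Route from B: left to A, 2× down (reaching K), right to L, up to H, right to I, up to C, right to D, 2× down (reaching N), left to M — 11 moves in all.
Check: all 12 open cells covered.

B, A, F, K, L, H, I, C, D, J, N, M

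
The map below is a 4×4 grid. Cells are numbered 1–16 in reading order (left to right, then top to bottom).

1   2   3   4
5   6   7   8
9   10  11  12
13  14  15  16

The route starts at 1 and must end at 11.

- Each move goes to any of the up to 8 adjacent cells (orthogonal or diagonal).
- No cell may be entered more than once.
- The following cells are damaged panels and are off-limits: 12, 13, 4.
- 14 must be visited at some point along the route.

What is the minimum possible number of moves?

4

Any route passes through 14 somewhere between 1 and 11. Summing Chebyshev distances along the two legs (1 → 14 → 11) gives a lower bound of 3 + 1 = 4 moves.
A route of 4 moves achieves this: 1 → 5 → 9 → 14 → 11.
Since 4 matches the lower bound, it is optimal.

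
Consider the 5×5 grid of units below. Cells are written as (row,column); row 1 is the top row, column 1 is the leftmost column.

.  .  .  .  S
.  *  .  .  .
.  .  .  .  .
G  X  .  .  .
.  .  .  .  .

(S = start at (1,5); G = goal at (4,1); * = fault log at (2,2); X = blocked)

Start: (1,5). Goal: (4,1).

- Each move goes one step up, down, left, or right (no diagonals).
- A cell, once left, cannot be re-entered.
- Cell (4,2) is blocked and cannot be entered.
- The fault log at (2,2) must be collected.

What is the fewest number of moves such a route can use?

7

Any route passes through (2,2) somewhere between (1,5) and (4,1). Summing Manhattan distances along the two legs ((1,5) → (2,2) → (4,1)) gives a lower bound of 4 + 3 = 7 moves.
A route of 7 moves achieves this: (1,5) → (2,5) → (2,4) → (2,3) → (2,2) → (3,2) → (3,1) → (4,1).
Since 7 matches the lower bound, it is optimal.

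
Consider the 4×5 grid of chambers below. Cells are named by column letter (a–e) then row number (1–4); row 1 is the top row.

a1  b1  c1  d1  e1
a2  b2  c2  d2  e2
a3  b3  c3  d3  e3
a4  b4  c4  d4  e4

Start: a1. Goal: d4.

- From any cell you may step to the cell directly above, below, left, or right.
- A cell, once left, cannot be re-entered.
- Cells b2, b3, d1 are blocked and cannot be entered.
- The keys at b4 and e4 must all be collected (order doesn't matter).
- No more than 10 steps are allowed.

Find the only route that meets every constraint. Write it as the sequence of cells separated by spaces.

a1 a2 a3 a4 b4 c4 c3 d3 e3 e4 d4

The 10-move cap with required stops at b4, e4 leaves no slack for detours.
Route from a1: down 3 to a4, right 2 to c4, up 1 to c3, right 2 to e3, down 1 to e4, left 1 to d4 — 10 moves in all.
Check: all required cells visited; 10 ≤ 10 moves.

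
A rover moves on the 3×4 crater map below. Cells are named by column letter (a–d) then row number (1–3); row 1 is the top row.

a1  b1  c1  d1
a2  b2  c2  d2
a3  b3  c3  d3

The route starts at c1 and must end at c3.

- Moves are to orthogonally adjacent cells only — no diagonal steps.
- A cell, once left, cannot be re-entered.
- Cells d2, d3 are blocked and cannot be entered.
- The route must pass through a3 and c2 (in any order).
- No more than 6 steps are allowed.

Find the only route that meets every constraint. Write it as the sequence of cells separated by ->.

c1 -> c2 -> b2 -> a2 -> a3 -> b3 -> c3

Any route must reach a3 and c2 and still end at c3 within 6 moves, so the order of the required stops is forced.
Route from c1: down to c2, 2× left (reaching a2), down to a3, 2× right (reaching c3) — 6 moves in all.
Check: all required cells visited; 6 ≤ 6 moves.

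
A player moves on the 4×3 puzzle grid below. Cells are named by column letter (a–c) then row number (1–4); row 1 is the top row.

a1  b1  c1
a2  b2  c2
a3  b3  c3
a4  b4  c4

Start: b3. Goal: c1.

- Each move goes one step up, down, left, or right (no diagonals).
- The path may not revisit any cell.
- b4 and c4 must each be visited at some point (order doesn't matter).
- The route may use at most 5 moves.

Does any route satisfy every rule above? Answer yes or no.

yes

One route that works: b3 → b4 → c4 → c3 → c2 → c1.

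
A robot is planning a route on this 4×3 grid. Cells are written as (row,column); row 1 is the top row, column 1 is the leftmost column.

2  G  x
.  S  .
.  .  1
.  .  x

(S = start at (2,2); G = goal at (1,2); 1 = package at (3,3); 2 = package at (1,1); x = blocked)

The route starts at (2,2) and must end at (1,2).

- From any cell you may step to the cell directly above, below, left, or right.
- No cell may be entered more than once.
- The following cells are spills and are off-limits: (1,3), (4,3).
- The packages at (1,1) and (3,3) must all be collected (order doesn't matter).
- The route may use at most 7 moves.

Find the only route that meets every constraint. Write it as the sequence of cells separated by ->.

Any route must reach (1,1) and (3,3) and still end at (1,2) within 7 moves, so the order of the required stops is forced.
Route from (2,2): right 1 to (2,3), down 1 to (3,3), left 2 to (3,1), up 2 to (1,1), right 1 to (1,2) — 7 moves in all.
Check: all required cells visited; 7 ≤ 7 moves.

(2,2) -> (2,3) -> (3,3) -> (3,2) -> (3,1) -> (2,1) -> (1,1) -> (1,2)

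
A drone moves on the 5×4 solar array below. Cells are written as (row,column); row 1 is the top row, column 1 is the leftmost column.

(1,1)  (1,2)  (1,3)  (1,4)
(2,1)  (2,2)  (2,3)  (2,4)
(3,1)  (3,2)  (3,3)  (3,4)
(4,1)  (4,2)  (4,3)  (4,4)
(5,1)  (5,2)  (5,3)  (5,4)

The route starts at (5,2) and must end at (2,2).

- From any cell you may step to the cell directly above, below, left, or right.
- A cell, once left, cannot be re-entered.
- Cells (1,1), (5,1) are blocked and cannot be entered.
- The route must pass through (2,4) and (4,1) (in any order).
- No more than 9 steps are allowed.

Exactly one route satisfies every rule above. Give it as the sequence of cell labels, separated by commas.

(5,2), (4,2), (4,1), (3,1), (3,2), (3,3), (3,4), (2,4), (2,3), (2,2)

Any route must reach (2,4) and (4,1) and still end at (2,2) within 9 moves, so the order of the required stops is forced.
Route from (5,2): up to (4,2), left to (4,1), up to (3,1), 3× right (reaching (3,4)), up to (2,4), 2× left (reaching (2,2)) — 9 moves in all.
Check: all required cells visited; 9 ≤ 9 moves.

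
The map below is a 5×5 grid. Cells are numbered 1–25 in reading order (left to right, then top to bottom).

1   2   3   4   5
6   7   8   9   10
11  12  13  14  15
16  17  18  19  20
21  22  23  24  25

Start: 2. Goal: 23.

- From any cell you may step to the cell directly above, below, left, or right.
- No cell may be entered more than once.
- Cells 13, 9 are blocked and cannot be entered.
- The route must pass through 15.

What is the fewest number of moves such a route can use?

Any route passes through 15 somewhere between 2 and 23. Summing Manhattan distances along the two legs (2 → 15 → 23) gives a lower bound of 5 + 4 = 9 moves.
A route of 9 moves achieves this: 2 → 3 → 4 → 5 → 10 → 15 → 20 → 25 → 24 → 23.
Since 9 matches the lower bound, it is optimal.

9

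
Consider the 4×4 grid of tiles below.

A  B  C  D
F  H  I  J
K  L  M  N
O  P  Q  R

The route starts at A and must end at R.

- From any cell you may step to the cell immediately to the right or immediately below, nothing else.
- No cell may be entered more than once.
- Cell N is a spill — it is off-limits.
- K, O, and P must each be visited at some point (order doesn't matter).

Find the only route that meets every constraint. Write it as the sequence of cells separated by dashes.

A - F - K - O - P - Q - R

Moves only go right or down, so the column and row indices never decrease.
Route from A: 3× down (reaching O), 3× right (reaching R) — 6 moves in all.
Check: all required cells visited.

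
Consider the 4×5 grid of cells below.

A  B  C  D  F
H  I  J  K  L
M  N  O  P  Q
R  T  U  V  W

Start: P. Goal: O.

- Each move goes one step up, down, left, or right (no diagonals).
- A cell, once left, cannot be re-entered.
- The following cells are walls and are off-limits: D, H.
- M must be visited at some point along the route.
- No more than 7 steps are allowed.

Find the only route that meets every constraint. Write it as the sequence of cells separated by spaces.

Any route must reach M and still end at O within 7 moves, so the order of the required stops is forced.
Route from P: down to V, 3× left (reaching R), up to M, 2× right (reaching O) — 7 moves in all.
Check: all required cells visited; 7 ≤ 7 moves.

P V U T R M N O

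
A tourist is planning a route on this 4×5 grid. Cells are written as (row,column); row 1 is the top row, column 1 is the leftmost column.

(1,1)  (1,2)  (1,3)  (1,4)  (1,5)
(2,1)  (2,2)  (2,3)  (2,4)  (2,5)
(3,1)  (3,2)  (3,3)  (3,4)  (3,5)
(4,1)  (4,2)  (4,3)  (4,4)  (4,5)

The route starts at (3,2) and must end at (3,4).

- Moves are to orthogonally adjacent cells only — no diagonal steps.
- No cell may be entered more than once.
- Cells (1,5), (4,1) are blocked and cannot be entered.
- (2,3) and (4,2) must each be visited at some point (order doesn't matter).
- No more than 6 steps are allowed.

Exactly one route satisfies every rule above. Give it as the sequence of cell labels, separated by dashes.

The budget equals the shortest possible length, so every move has to be on a shortest route through the required cells.
Route from (3,2): down to (4,2), right to (4,3), 2× up (reaching (2,3)), right to (2,4), down to (3,4) — 6 moves in all.
Check: all required cells visited; 6 ≤ 6 moves.

(3,2) - (4,2) - (4,3) - (3,3) - (2,3) - (2,4) - (3,4)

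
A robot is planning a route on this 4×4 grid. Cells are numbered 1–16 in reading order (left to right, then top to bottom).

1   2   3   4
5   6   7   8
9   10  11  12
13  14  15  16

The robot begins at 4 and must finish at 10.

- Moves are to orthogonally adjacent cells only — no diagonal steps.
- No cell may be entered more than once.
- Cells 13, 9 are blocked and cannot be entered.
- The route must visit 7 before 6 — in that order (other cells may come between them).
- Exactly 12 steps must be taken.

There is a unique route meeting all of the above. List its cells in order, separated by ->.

The waypoints must appear in the order 7, 6, with no cell reused.
Route from 4: down 3 to 16, left 1 to 15, up 3 to 3, left 2 to 1, down 1 to 5, right 1 to 6, down 1 to 10 — 12 moves in all.
Check: order respected (7 at step 6, 6 at step 11); 12 moves as required.

4 -> 8 -> 12 -> 16 -> 15 -> 11 -> 7 -> 3 -> 2 -> 1 -> 5 -> 6 -> 10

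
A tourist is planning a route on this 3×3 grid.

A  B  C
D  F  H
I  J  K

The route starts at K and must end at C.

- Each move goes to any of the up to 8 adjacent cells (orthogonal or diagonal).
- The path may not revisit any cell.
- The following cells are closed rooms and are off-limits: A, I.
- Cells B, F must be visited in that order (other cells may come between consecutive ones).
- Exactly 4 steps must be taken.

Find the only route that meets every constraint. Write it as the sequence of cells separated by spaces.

K H B F C

The waypoints must appear in the order B, F, with no cell reused.
Route from K: up 1 to H, up-left 1 to B, down 1 to F, up-right 1 to C — 4 moves in all.
Check: order respected (B at step 2, F at step 3); 4 moves as required.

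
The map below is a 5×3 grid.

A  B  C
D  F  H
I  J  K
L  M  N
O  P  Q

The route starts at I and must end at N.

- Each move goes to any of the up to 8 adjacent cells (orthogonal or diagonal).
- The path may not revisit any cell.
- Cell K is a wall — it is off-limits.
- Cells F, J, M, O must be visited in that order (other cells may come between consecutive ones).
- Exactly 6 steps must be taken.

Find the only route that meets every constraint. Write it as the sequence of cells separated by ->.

I -> F -> J -> M -> O -> P -> N

The waypoints must appear in the order F, J, M, O, with no cell reused.
Route from I: up-right to F, 2× down (reaching M), down-left to O, right to P, up-right to N — 6 moves in all.
Check: order respected (F at step 1, J at step 2, M at step 3, O at step 4); 6 moves as required.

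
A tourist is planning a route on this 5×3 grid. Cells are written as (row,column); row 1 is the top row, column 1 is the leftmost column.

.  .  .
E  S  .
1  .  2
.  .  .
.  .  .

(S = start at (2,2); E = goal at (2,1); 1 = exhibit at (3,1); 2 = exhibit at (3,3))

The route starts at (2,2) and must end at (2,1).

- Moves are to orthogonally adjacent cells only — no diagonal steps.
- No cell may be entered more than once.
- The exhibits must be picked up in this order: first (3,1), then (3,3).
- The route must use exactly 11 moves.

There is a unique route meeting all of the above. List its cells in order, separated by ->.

The waypoints must appear in the order (3,1), (3,3), with no cell reused.
Route from (2,2): down to (3,2), left to (3,1), down to (4,1), 2× right (reaching (4,3)), 3× up (reaching (1,3)), 2× left (reaching (1,1)), down to (2,1) — 11 moves in all.
Check: order respected (1 at step 2, 2 at step 6); 11 moves as required.

(2,2) -> (3,2) -> (3,1) -> (4,1) -> (4,2) -> (4,3) -> (3,3) -> (2,3) -> (1,3) -> (1,2) -> (1,1) -> (2,1)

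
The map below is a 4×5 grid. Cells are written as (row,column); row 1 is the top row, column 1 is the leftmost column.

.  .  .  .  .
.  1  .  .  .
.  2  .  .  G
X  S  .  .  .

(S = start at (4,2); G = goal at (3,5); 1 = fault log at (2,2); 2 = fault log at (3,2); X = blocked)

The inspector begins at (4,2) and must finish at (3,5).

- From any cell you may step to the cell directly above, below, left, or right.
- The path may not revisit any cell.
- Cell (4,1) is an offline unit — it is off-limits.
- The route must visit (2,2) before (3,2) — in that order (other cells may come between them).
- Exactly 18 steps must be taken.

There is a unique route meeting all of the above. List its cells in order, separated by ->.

(4,2) -> (4,3) -> (3,3) -> (2,3) -> (2,2) -> (3,2) -> (3,1) -> (2,1) -> (1,1) -> (1,2) -> (1,3) -> (1,4) -> (1,5) -> (2,5) -> (2,4) -> (3,4) -> (4,4) -> (4,5) -> (3,5)

The waypoints must appear in the order (2,2), (3,2), with no cell reused.
Route from (4,2): right to (4,3), 2× up (reaching (2,3)), left to (2,2), down to (3,2), left to (3,1), 2× up (reaching (1,1)), 4× right (reaching (1,5)), down to (2,5), left to (2,4), 2× down (reaching (4,4)), right to (4,5), up to (3,5) — 18 moves in all.
Check: order respected (1 at step 4, 2 at step 5); 18 moves as required.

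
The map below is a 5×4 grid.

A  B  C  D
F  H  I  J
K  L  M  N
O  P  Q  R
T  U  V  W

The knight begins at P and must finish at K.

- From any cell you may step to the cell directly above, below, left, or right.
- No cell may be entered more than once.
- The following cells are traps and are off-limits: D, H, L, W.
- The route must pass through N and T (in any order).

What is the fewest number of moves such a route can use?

14

Any route passes through N and T in some order between P and K. Summing Manhattan distances along each leg and taking the cheapest ordering (P → N → T → K) gives a lower bound of 3 + 5 + 2 = 10 moves.
The shortest route satisfying every rule uses 14 moves: P → O → T → U → V → Q → M → N → J → I → C → B → A → F → K.
The no-revisit rule (legs can't share cells) pushes the minimum above the 10-move bound; an exhaustive check rules out every length from 10 to 13 (on a 4-connected grid the length of any start-to-goal walk has the same parity as the Manhattan bound, so only lengths 10, 12, 14, … need checking), leaving 14 as the minimum.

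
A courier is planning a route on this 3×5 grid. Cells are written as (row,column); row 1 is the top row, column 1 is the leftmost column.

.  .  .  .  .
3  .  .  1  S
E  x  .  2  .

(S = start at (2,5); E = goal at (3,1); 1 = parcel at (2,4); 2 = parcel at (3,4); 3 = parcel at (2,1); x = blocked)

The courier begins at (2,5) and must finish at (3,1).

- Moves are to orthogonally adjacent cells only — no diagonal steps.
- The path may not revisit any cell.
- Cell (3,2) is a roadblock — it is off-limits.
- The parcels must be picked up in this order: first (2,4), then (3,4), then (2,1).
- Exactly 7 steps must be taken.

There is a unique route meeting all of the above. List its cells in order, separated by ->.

The waypoints must appear in the order (2,4), (3,4), (2,1), with no cell reused.
Route from (2,5): left 1 to (2,4), down 1 to (3,4), left 1 to (3,3), up 1 to (2,3), left 2 to (2,1), down 1 to (3,1) — 7 moves in all.
Check: order respected (1 at step 1, 2 at step 2, 3 at step 6); 7 moves as required.

(2,5) -> (2,4) -> (3,4) -> (3,3) -> (2,3) -> (2,2) -> (2,1) -> (3,1)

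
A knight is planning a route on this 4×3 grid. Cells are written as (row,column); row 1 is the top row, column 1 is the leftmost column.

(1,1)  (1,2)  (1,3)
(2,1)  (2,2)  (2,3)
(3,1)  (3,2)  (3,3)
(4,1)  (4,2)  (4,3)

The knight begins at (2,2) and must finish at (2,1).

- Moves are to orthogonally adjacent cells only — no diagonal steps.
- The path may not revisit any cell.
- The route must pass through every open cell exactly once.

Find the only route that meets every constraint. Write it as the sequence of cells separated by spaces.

Need to visit all 12 open cells exactly once, starting at (2,2) and ending at (2,1).
Cell (4,3) has only two open neighbours ((3,3) and (4,2)), so the path must pass straight through it: one of those is the cell it's entered from and the other is where it exits.
Route from (2,2): down to (3,2), left to (3,1), down to (4,1), 2× right (reaching (4,3)), 3× up (reaching (1,3)), 2× left (reaching (1,1)), down to (2,1) — 11 moves in all.
Check: all 12 open cells covered.

(2,2) (3,2) (3,1) (4,1) (4,2) (4,3) (3,3) (2,3) (1,3) (1,2) (1,1) (2,1)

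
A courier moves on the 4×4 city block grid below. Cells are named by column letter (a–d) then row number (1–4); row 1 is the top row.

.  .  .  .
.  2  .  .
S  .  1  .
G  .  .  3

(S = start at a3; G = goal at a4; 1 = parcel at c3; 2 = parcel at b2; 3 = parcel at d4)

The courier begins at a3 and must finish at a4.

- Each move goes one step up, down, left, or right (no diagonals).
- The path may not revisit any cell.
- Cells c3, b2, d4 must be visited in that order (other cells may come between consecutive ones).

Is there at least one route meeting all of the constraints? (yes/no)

One route that works: a3 → b3 → c3 → c2 → b2 → b1 → c1 → d1 → d2 → d3 → d4 → c4 → b4 → a4.

yes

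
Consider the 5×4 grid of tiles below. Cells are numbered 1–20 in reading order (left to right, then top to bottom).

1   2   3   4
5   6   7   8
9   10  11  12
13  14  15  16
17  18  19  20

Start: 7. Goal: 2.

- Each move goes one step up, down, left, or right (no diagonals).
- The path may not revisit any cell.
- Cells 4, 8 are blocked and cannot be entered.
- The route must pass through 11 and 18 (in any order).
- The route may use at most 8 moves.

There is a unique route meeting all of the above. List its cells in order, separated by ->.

7 -> 11 -> 15 -> 19 -> 18 -> 14 -> 10 -> 6 -> 2

The budget equals the shortest possible length, so every move has to be on a shortest route through the required cells.
Route from 7: down 3 to 19, left 1 to 18, up 4 to 2 — 8 moves in all.
Check: all required cells visited; 8 ≤ 8 moves.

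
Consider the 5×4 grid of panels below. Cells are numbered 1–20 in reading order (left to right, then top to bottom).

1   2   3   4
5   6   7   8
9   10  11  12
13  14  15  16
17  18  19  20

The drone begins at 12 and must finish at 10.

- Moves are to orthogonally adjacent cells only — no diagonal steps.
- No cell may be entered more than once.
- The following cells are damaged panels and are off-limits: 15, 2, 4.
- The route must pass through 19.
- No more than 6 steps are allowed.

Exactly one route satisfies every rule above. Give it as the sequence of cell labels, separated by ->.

12 -> 16 -> 20 -> 19 -> 18 -> 14 -> 10

The budget equals the shortest possible length, so every move has to be on a shortest route through the required cells.
Route from 12: down 2 to 20, left 2 to 18, up 2 to 10 — 6 moves in all.
Check: all required cells visited; 6 ≤ 6 moves.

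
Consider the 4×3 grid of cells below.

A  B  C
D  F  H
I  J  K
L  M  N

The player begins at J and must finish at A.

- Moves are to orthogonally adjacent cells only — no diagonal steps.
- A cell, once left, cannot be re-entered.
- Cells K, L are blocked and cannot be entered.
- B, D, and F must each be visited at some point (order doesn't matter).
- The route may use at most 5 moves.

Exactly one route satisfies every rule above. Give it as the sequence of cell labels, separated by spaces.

Any route must reach B, D, and F and still end at A within 5 moves, so the order of the required stops is forced.
Route from J: left 1 to I, up 1 to D, right 1 to F, up 1 to B, left 1 to A — 5 moves in all.
Check: all required cells visited; 5 ≤ 5 moves.

J I D F B A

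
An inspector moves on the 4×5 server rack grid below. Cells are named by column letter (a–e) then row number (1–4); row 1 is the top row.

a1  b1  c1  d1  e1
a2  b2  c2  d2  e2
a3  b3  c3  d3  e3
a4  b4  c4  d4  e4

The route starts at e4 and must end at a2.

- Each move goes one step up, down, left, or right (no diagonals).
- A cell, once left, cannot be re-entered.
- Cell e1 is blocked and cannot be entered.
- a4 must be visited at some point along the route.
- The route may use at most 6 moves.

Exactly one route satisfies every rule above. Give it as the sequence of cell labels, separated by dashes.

The 6-move cap with required stops at a4 leaves no slack for detours.
Route from e4: left 4 to a4, up 2 to a2 — 6 moves in all.
Check: all required cells visited; 6 ≤ 6 moves.

e4 - d4 - c4 - b4 - a4 - a3 - a2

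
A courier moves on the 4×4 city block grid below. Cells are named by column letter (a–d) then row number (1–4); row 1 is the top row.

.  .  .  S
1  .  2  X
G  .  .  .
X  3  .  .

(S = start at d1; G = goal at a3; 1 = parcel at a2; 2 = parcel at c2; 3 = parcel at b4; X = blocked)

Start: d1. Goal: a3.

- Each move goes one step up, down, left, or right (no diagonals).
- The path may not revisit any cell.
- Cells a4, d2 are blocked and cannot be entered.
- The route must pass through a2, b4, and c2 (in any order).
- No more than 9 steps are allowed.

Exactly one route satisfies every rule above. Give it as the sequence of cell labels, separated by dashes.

d1 - c1 - c2 - c3 - c4 - b4 - b3 - b2 - a2 - a3

Any route must reach a2, b4, and c2 and still end at a3 within 9 moves, so the order of the required stops is forced.
Route from d1: left 1 to c1, down 3 to c4, left 1 to b4, up 2 to b2, left 1 to a2, down 1 to a3 — 9 moves in all.
Check: all required cells visited; 9 ≤ 9 moves.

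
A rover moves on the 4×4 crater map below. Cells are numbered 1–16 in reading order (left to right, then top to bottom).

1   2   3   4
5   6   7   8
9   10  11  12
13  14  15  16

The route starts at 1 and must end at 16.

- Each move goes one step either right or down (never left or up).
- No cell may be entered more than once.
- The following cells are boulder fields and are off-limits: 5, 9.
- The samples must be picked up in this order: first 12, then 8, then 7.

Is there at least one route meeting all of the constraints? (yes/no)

no

8 lies above 12, so going from 12 to 8 would need an upward move — but moves only go right/down, so 12 cannot be visited before 8.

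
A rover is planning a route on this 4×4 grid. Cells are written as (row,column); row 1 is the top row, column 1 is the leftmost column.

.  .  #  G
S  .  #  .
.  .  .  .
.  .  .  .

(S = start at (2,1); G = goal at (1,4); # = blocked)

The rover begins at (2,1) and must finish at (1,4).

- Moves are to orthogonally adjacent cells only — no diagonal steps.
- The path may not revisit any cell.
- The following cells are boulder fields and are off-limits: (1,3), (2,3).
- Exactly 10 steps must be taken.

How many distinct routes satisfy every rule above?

Need simple routes of exactly 10 moves from (2,1) to (1,4) (Manhattan distance 4, so 3 moves are spent on a detour and 3 undoing it).
Enumerating: (2,1) (1,1) (1,2) (2,2) (3,2) (4,2) (4,3) (3,3) (3,4) (2,4) (1,4) | (2,1) (1,1) (1,2) (2,2) (3,2) (4,2) (4,3) (4,4) (3,4) (2,4) (1,4) | (2,1) (1,1) (1,2) (2,2) (3,2) (3,3) (4,3) (4,4) (3,4) (2,4) (1,4) | (2,1) (3,1) (4,1) (4,2) (3,2) (3,3) (4,3) (4,4) (3,4) (2,4) (1,4) | (2,1) (2,2) (3,2) (3,1) (4,1) (4,2) (4,3) (3,3) (3,4) (2,4) (1,4) | (2,1) (2,2) (3,2) (3,1) (4,1) (4,2) (4,3) (4,4) (3,4) (2,4) (1,4).
That gives 6 routes.

6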